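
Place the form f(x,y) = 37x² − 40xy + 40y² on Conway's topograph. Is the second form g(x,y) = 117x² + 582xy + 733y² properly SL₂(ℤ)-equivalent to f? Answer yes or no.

D₁ = -4320, D₂ = -4320
f: translate: b→34 (≡-40 mod 74), so (37,-40,40)→(37,34,37)
f: reduced (well bottom): (37,34,37) with a≤c, −a<b≤a
g: translate: b→114 (≡582 mod 234), so (117,582,733)→(117,114,37)
g: flip: (117,114,37)→(37,-114,117)
g: translate: b→34 (≡-114 mod 74), so (37,-114,117)→(37,34,37)
g: reduced (well bottom): (37,34,37) with a≤c, −a<b≤a
reduced forms (37, 34, 37) vs (37, 34, 37) ⇒ equivalent

yes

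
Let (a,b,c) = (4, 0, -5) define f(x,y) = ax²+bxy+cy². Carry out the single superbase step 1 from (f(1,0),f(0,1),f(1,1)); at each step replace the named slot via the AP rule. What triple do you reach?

start (4,-5,-1) = (f(1,0),f(0,1),f(1,1))
replace slot 1: 2·((-5)+(-1)) − 4 = -16 → (-16,-5,-1)

-16,-5,-1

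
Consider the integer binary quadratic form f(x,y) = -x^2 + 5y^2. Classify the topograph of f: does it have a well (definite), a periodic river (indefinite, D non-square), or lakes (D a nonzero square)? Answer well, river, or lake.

D = b²−4ac = 0² − 4·(-1)·5 = 20
D > 0 non-square ⇒ indefinite ⇒ periodic river

river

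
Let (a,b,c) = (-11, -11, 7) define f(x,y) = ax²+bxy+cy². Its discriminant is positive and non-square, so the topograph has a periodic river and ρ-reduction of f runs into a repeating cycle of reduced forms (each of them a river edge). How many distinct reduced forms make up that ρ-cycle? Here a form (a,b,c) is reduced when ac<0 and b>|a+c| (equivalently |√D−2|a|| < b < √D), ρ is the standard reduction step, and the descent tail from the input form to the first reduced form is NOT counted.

D = 429, ⌊√D⌋ = 20
descent: ρ → (7,11,-11)  [lands on river]
river: ρ → (-11,11,7)
river: ρ → (7,17,-5)
river: ρ → (-5,13,13)
river: ρ → (13,13,-5)
river: ρ → (-5,17,7)
ρ-cycle length = 6 (tail of 1 descent step not counted)

6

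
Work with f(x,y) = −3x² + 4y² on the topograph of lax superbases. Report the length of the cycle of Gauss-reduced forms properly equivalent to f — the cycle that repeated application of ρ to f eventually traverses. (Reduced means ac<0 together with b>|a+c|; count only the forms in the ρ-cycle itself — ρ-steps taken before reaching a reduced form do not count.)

D = 48, ⌊√D⌋ = 6
descent: ρ → (4,0,-3)
descent: ρ → (-3,6,1)  [lands on river]
river: ρ → (1,6,-3)
ρ-cycle length = 2 (tail of 2 descent steps not counted)

2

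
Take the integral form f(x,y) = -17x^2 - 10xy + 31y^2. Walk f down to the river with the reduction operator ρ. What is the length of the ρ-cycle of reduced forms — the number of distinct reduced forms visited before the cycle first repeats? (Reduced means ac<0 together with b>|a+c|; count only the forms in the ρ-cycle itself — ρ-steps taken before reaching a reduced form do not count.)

D = 2208, ⌊√D⌋ = 46
descent: ρ → (31,10,-17)
descent: ρ → (-17,24,24)  [lands on river]
river: ρ → (24,24,-17)
river: ρ → (-17,44,4)
river: ρ → (4,44,-17)
ρ-cycle length = 4 (tail of 2 descent steps not counted)

4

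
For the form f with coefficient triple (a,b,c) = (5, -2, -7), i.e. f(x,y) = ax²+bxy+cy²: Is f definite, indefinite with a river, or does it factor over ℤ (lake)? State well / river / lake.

D = b²−4ac = (-2)² − 4·5·(-7) = 144
D = 12² is a perfect square ⇒ form factors over ℤ ⇒ lakes

lake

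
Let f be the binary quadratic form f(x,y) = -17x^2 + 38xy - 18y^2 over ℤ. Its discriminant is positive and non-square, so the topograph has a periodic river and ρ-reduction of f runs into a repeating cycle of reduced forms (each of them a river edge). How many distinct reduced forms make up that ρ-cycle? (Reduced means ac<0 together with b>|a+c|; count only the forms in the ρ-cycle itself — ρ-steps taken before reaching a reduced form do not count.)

D = 220, ⌊√D⌋ = 14
descent: ρ → (-18,-2,3)
descent: ρ → (3,14,-2)  [lands on river]
river: ρ → (-2,14,3)
river: ρ → (3,10,-10)
river: ρ → (-10,10,3)
ρ-cycle length = 4 (tail of 2 descent steps not counted)

4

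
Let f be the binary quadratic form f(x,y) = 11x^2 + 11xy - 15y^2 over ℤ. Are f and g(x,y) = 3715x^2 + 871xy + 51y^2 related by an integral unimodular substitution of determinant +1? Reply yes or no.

D₁ = 781, D₂ = 781
river cycle of f (length 18): (-15, 19, 7), (7, 23, -9), (-9, 13, 17), (17, 21, -5), (-5, 19, 21), (21, 23, -3), (-3, 25, 13), (13, 27, -1), (-1, 27, 13), (13, 25, -3), … (8 more)
river cycle of g (length 18): (7, 23, -9), (-9, 13, 17), (17, 21, -5), (-5, 19, 21), (21, 23, -3), (-3, 25, 13), (13, 27, -1), (-1, 27, 13), (13, 25, -3), (-3, 23, 21), … (8 more)
cycles coincide ⇒ equivalent

yes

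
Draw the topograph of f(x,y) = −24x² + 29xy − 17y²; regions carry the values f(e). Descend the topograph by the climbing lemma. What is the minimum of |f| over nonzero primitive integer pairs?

translate: b→19 (≡-29 mod 48), so (24,-29,17)→(24,19,12)
flip: (24,19,12)→(12,-19,24)
translate: b→5 (≡-19 mod 24), so (12,-19,24)→(12,5,17)
reduced (well bottom): (12,5,17) with a≤c, −a<b≤a
well minimum |f| = |-12| = 12 (negative-definite)

12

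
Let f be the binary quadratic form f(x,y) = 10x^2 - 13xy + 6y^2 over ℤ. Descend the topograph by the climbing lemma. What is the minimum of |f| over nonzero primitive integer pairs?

translate: b→7 (≡-13 mod 20), so (10,-13,6)→(10,7,3)
flip: (10,7,3)→(3,-7,10)
translate: b→-1 (≡-7 mod 6), so (3,-7,10)→(3,-1,6)
reduced (well bottom): (3,-1,6) with a≤c, −a<b≤a
well minimum = a = 3

3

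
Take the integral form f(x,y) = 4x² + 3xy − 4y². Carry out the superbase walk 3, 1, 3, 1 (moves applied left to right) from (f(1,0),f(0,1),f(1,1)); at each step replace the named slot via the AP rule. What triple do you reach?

start (4,-4,3) = (f(1,0),f(0,1),f(1,1))
replace slot 3: 2·(4+(-4)) − 3 = -3 → (4,-4,-3)
replace slot 1: 2·((-4)+(-3)) − 4 = -18 → (-18,-4,-3)
replace slot 3: 2·((-18)+(-4)) − (-3) = -41 → (-18,-4,-41)
replace slot 1: 2·((-4)+(-41)) − (-18) = -72 → (-72,-4,-41)

-72,-4,-41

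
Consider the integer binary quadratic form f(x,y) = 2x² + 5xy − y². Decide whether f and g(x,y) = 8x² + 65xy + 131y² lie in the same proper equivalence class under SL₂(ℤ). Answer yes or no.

D₁ = 33, D₂ = 33
river cycle of f (length 4): (-1, 5, 2), (2, 3, -3), (-3, 3, 2), (2, 5, -1)
river cycle of g (length 4): (-1, 5, 2), (2, 3, -3), (-3, 3, 2), (2, 5, -1)
cycles coincide ⇒ equivalent

yes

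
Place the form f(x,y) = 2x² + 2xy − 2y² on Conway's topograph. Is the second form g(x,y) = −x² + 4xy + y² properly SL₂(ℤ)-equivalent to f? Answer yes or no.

D₁ = 20, D₂ = 20
river cycle of f (length 2): (-2, 2, 2), (2, 2, -2)
river cycle of g (length 2): (1, 4, -1), (-1, 4, 1)
cycles differ ⇒ inequivalent

no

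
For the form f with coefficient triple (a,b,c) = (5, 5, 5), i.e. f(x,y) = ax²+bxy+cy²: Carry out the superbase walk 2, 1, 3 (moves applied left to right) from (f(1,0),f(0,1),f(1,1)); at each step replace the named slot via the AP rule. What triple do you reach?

start (5,5,15) = (f(1,0),f(0,1),f(1,1))
replace slot 2: 2·(5+15) − 5 = 35 → (5,35,15)
replace slot 1: 2·(35+15) − 5 = 95 → (95,35,15)
replace slot 3: 2·(95+35) − 15 = 245 → (95,35,245)

95,35,245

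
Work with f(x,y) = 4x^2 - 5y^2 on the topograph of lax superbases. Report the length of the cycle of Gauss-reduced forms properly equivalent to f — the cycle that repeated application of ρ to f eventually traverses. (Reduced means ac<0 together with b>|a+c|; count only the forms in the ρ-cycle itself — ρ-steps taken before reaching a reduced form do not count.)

D = 80, ⌊√D⌋ = 8
descent: ρ → (-5,0,4)
descent: ρ → (4,8,-1)  [lands on river]
river: ρ → (-1,8,4)
ρ-cycle length = 2 (tail of 2 descent steps not counted)

2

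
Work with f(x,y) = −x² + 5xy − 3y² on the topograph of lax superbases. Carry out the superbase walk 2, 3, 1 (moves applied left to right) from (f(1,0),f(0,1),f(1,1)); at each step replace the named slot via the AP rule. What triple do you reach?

start (-1,-3,1) = (f(1,0),f(0,1),f(1,1))
replace slot 2: 2·((-1)+1) − (-3) = 3 → (-1,3,1)
replace slot 3: 2·((-1)+3) − 1 = 3 → (-1,3,3)
replace slot 1: 2·(3+3) − (-1) = 13 → (13,3,3)

13,3,3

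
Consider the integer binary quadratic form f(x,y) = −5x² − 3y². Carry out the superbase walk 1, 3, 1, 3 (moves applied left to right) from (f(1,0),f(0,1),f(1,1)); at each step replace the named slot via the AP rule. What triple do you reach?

start (-5,-3,-8) = (f(1,0),f(0,1),f(1,1))
replace slot 1: 2·((-3)+(-8)) − (-5) = -17 → (-17,-3,-8)
replace slot 3: 2·((-17)+(-3)) − (-8) = -32 → (-17,-3,-32)
replace slot 1: 2·((-3)+(-32)) − (-17) = -53 → (-53,-3,-32)
replace slot 3: 2·((-53)+(-3)) − (-32) = -80 → (-53,-3,-80)

-53,-3,-80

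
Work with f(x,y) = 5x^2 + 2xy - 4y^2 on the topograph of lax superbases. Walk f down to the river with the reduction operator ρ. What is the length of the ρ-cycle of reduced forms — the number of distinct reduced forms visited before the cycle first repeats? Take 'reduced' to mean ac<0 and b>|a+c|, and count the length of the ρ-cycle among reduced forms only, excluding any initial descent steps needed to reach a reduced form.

D = 84, ⌊√D⌋ = 9
river: ρ → (-4,6,3)
river: ρ → (3,6,-4)
river: ρ → (-4,2,5)
river: ρ → (5,8,-1)
river: ρ → (-1,8,5)
river: ρ → (5,2,-4)
ρ-cycle length = 6 (tail of 0 descent steps not counted)

6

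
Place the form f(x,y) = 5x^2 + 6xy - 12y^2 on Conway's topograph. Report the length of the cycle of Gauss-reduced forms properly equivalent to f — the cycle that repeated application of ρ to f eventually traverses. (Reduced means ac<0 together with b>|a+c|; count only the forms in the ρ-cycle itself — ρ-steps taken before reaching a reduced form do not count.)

D = 276, ⌊√D⌋ = 16
descent: ρ → (-12,-6,5)
descent: ρ → (5,16,-1)  [lands on river]
river: ρ → (-1,16,5)
river: ρ → (5,14,-4)
river: ρ → (-4,10,11)
river: ρ → (11,12,-3)
river: ρ → (-3,12,11)
river: ρ → (11,10,-4)
river: ρ → (-4,14,5)
ρ-cycle length = 8 (tail of 2 descent steps not counted)

8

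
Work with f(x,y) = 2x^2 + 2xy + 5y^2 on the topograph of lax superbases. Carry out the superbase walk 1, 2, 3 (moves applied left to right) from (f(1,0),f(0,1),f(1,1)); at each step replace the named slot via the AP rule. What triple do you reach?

start (2,5,9) = (f(1,0),f(0,1),f(1,1))
replace slot 1: 2·(5+9) − 2 = 26 → (26,5,9)
replace slot 2: 2·(26+9) − 5 = 65 → (26,65,9)
replace slot 3: 2·(26+65) − 9 = 173 → (26,65,173)

26,65,173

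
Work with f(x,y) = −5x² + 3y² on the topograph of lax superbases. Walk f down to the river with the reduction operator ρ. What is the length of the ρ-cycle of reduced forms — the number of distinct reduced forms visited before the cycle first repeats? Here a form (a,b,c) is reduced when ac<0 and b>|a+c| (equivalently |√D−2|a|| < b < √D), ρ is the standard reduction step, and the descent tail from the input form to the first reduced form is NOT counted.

D = 60, ⌊√D⌋ = 7
descent: ρ → (3,6,-2)  [lands on river]
river: ρ → (-2,6,3)
ρ-cycle length = 2 (tail of 1 descent step not counted)

2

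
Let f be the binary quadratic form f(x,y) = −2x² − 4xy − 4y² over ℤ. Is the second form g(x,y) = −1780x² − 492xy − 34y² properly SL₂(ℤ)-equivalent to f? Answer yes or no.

D₁ = -16, D₂ = -16
f is negative-definite; reduce −f:
−f: translate: b→0 (≡4 mod 4), so (2,4,4)→(2,0,2)
−f: reduced (well bottom): (2,0,2) with a≤c, −a<b≤a
flip sign back: reduced form of f is (-2,0,-2)
g is negative-definite; reduce −g:
−g: flip: (1780,492,34)→(34,-492,1780)
−g: translate: b→-16 (≡-492 mod 68), so (34,-492,1780)→(34,-16,2)
−g: flip: (34,-16,2)→(2,16,34)
−g: translate: b→0 (≡16 mod 4), so (2,16,34)→(2,0,2)
−g: reduced (well bottom): (2,0,2) with a≤c, −a<b≤a
flip sign back: reduced form of g is (-2,0,-2)
reduced forms (-2, 0, -2) vs (-2, 0, -2) ⇒ equivalent

yes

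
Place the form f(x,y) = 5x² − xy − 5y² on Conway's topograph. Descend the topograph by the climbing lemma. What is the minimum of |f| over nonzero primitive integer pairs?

descent: ρ → (-5,1,5)  [lands on river]
river: ρ → (5,9,-1)
river: ρ → (-1,9,5)
river: ρ → (5,1,-5)
river: ρ → (-5,9,1)
river: ρ → (1,9,-5)
closes: descent 1, river 6
min |a| on river = 1

1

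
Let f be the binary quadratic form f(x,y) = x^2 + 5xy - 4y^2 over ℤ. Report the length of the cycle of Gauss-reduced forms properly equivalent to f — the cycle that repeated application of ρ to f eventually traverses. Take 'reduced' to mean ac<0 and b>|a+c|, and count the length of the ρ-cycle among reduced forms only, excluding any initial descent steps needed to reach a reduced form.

D = 41, ⌊√D⌋ = 6
river: ρ → (-4,3,2)
river: ρ → (2,5,-2)
river: ρ → (-2,3,4)
river: ρ → (4,5,-1)
river: ρ → (-1,5,4)
river: ρ → (4,3,-2)
river: ρ → (-2,5,2)
river: ρ → (2,3,-4)
river: ρ → (-4,5,1)
river: ρ → (1,5,-4)
ρ-cycle length = 10 (tail of 0 descent steps not counted)

10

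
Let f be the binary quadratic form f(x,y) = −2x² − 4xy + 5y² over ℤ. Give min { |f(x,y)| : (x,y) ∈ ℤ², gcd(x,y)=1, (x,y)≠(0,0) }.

descent: ρ → (5,4,-2)  [lands on river]
river: ρ → (-2,4,5)
river: ρ → (5,6,-1)
river: ρ → (-1,6,5)
closes: descent 1, river 4
min |a| on river = 1

1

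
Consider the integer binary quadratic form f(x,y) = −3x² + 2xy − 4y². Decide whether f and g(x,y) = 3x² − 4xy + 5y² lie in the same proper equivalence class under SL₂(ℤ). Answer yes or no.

D₁ = -44, D₂ = -44
f is negative-definite; reduce −f:
−f: reduced (well bottom): (3,-2,4) with a≤c, −a<b≤a
flip sign back: reduced form of f is (-3,2,-4)
g: translate: b→2 (≡-4 mod 6), so (3,-4,5)→(3,2,4)
g: reduced (well bottom): (3,2,4) with a≤c, −a<b≤a
reduced forms (-3, 2, -4) vs (3, 2, 4) ⇒ inequivalent

no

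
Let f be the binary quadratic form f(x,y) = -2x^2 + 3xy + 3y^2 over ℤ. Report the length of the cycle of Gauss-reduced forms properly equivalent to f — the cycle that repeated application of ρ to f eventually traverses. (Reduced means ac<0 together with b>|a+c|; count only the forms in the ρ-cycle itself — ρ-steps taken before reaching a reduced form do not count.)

D = 33, ⌊√D⌋ = 5
river: ρ → (3,3,-2)
river: ρ → (-2,5,1)
river: ρ → (1,5,-2)
river: ρ → (-2,3,3)
ρ-cycle length = 4 (tail of 0 descent steps not counted)

4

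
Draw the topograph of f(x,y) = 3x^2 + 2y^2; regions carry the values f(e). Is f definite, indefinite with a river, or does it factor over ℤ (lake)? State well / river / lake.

D = b²−4ac = 0² − 4·3·2 = -24
D < 0 ⇒ definite ⇒ every region one sign ⇒ single well

well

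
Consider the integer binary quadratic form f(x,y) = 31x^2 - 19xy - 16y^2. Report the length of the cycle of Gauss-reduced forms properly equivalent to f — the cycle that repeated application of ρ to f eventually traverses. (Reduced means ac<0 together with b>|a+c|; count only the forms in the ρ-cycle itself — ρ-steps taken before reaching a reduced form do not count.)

D = 2345, ⌊√D⌋ = 48
descent: ρ → (-16,19,31)  [lands on river]
river: ρ → (31,43,-4)
river: ρ → (-4,45,20)
river: ρ → (20,35,-14)
river: ρ → (-14,21,34)
river: ρ → (34,47,-1)
river: ρ → (-1,47,34)
river: ρ → (34,21,-14)
river: ρ → (-14,35,20)
river: ρ → (20,45,-4)
river: ρ → (-4,43,31)
river: ρ → (31,19,-16)
river: ρ → (-16,45,5)
river: ρ → (5,45,-16)
ρ-cycle length = 14 (tail of 1 descent step not counted)

14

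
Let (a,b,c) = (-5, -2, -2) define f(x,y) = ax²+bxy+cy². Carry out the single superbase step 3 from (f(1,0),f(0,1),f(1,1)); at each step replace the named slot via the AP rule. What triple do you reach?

start (-5,-2,-9) = (f(1,0),f(0,1),f(1,1))
replace slot 3: 2·((-5)+(-2)) − (-9) = -5 → (-5,-2,-5)

-5,-2,-5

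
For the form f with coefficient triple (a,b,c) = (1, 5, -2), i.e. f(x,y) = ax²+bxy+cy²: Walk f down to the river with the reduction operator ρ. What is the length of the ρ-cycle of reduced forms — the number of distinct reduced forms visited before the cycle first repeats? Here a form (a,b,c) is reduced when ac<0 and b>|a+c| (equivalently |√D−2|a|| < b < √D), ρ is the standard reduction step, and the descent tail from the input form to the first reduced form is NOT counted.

D = 33, ⌊√D⌋ = 5
river: ρ → (-2,3,3)
river: ρ → (3,3,-2)
river: ρ → (-2,5,1)
river: ρ → (1,5,-2)
ρ-cycle length = 4 (tail of 0 descent steps not counted)

4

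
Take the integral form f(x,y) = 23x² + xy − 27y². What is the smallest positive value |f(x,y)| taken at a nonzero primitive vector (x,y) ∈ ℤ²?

descent: ρ → (-27,-1,23)
descent: ρ → (23,47,-3)  [lands on river]
river: ρ → (-3,49,7)
river: ρ → (7,49,-3)
river: ρ → (-3,47,23)
river: ρ → (23,45,-5)
river: ρ → (-5,45,23)
closes: descent 2, river 6
min |a| on river = 3

3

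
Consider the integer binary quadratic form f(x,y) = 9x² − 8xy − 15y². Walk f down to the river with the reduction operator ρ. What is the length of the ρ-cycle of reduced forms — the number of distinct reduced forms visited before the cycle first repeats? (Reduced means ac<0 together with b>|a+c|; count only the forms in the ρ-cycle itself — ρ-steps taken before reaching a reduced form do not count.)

D = 604, ⌊√D⌋ = 24
descent: ρ → (-15,8,9)  [lands on river]
river: ρ → (9,10,-14)
river: ρ → (-14,18,5)
river: ρ → (5,22,-6)
river: ρ → (-6,14,17)
river: ρ → (17,20,-3)
river: ρ → (-3,22,10)
river: ρ → (10,18,-7)
river: ρ → (-7,24,1)
river: ρ → (1,24,-7)
river: ρ → (-7,18,10)
river: ρ → (10,22,-3)
river: ρ → (-3,20,17)
river: ρ → (17,14,-6)
river: ρ → (-6,22,5)
river: ρ → (5,18,-14)
river: ρ → (-14,10,9)
river: ρ → (9,8,-15)
river: ρ → (-15,22,2)
river: ρ → (2,22,-15)
ρ-cycle length = 20 (tail of 1 descent step not counted)

20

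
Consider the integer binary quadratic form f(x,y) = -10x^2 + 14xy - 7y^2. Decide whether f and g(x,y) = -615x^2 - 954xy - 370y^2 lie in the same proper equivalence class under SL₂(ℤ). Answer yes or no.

D₁ = -84, D₂ = -84
f is negative-definite; reduce −f:
−f: translate: b→6 (≡-14 mod 20), so (10,-14,7)→(10,6,3)
−f: flip: (10,6,3)→(3,-6,10)
−f: translate: b→0 (≡-6 mod 6), so (3,-6,10)→(3,0,7)
−f: reduced (well bottom): (3,0,7) with a≤c, −a<b≤a
flip sign back: reduced form of f is (-3,0,-7)
g is negative-definite; reduce −g:
−g: translate: b→-276 (≡954 mod 1230), so (615,954,370)→(615,-276,31)
−g: flip: (615,-276,31)→(31,276,615)
−g: translate: b→28 (≡276 mod 62), so (31,276,615)→(31,28,7)
−g: flip: (31,28,7)→(7,-28,31)
−g: translate: b→0 (≡-28 mod 14), so (7,-28,31)→(7,0,3)
−g: flip: (7,0,3)→(3,0,7)
−g: reduced (well bottom): (3,0,7) with a≤c, −a<b≤a
flip sign back: reduced form of g is (-3,0,-7)
reduced forms (-3, 0, -7) vs (-3, 0, -7) ⇒ equivalent

yes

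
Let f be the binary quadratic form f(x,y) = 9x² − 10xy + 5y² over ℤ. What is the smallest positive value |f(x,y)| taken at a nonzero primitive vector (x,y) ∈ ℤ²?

translate: b→8 (≡-10 mod 18), so (9,-10,5)→(9,8,4)
flip: (9,8,4)→(4,-8,9)
translate: b→0 (≡-8 mod 8), so (4,-8,9)→(4,0,5)
reduced (well bottom): (4,0,5) with a≤c, −a<b≤a
well minimum = a = 4

4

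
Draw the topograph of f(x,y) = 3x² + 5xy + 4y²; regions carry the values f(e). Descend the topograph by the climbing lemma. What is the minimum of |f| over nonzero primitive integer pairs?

translate: b→-1 (≡5 mod 6), so (3,5,4)→(3,-1,2)
flip: (3,-1,2)→(2,1,3)
reduced (well bottom): (2,1,3) with a≤c, −a<b≤a
well minimum = a = 2

2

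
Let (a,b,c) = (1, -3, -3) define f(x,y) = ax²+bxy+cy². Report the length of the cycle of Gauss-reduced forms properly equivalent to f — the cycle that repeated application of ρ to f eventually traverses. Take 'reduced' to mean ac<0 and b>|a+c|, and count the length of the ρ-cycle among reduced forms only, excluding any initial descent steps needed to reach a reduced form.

D = 21, ⌊√D⌋ = 4
descent: ρ → (-3,3,1)  [lands on river]
river: ρ → (1,3,-3)
ρ-cycle length = 2 (tail of 1 descent step not counted)

2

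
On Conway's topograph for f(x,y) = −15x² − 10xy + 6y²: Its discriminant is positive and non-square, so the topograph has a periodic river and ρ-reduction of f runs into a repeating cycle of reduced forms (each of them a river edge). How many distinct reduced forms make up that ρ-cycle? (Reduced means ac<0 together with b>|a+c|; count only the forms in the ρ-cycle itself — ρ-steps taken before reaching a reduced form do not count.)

D = 460, ⌊√D⌋ = 21
descent: ρ → (6,10,-15)  [lands on river]
river: ρ → (-15,20,1)
river: ρ → (1,20,-15)
river: ρ → (-15,10,6)
river: ρ → (6,14,-11)
river: ρ → (-11,8,9)
river: ρ → (9,10,-10)
river: ρ → (-10,10,9)
river: ρ → (9,8,-11)
river: ρ → (-11,14,6)
ρ-cycle length = 10 (tail of 1 descent step not counted)

10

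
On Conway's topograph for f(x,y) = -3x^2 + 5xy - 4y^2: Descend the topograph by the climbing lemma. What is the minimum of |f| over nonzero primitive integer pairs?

translate: b→1 (≡-5 mod 6), so (3,-5,4)→(3,1,2)
flip: (3,1,2)→(2,-1,3)
reduced (well bottom): (2,-1,3) with a≤c, −a<b≤a
well minimum |f| = |-2| = 2 (negative-definite)

2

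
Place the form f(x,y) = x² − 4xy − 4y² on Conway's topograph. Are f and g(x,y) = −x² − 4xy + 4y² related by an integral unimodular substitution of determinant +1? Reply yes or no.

D₁ = 32, D₂ = 32
river cycle of f (length 2): (-4, 4, 1), (1, 4, -4)
river cycle of g (length 2): (4, 4, -1), (-1, 4, 4)
cycles differ ⇒ inequivalent

no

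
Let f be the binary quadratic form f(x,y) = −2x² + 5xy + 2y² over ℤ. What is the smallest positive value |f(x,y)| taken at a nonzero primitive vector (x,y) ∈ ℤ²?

river: ρ → (2,3,-4)
river: ρ → (-4,5,1)
river: ρ → (1,5,-4)
river: ρ → (-4,3,2)
river: ρ → (2,5,-2)
river: ρ → (-2,3,4)
river: ρ → (4,5,-1)
river: ρ → (-1,5,4)
river: ρ → (4,3,-2)
river: ρ → (-2,5,2)
closes: descent 0, river 10
min |a| on river = 1

1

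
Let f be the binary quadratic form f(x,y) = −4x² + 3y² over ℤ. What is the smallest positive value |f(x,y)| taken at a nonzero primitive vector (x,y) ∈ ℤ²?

descent: ρ → (3,6,-1)  [lands on river]
river: ρ → (-1,6,3)
closes: descent 1, river 2
min |a| on river = 1

1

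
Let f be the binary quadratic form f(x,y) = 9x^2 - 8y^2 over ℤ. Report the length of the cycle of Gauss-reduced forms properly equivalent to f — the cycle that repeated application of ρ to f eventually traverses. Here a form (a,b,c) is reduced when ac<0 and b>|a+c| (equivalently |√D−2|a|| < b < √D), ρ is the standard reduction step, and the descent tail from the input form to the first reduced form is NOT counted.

D = 288, ⌊√D⌋ = 16
descent: ρ → (-8,16,1)  [lands on river]
river: ρ → (1,16,-8)
ρ-cycle length = 2 (tail of 1 descent step not counted)

2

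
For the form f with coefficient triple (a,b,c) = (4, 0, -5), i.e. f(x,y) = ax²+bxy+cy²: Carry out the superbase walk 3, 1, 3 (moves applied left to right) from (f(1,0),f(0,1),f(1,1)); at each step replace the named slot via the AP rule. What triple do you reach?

start (4,-5,-1) = (f(1,0),f(0,1),f(1,1))
replace slot 3: 2·(4+(-5)) − (-1) = -1 → (4,-5,-1)
replace slot 1: 2·((-5)+(-1)) − 4 = -16 → (-16,-5,-1)
replace slot 3: 2·((-16)+(-5)) − (-1) = -41 → (-16,-5,-41)

-16,-5,-41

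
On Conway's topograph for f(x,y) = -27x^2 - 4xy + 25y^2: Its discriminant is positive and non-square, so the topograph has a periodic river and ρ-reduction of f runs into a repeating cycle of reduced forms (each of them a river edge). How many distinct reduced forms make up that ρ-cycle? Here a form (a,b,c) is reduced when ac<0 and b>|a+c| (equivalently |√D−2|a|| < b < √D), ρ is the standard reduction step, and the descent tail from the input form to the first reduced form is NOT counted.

D = 2716, ⌊√D⌋ = 52
descent: ρ → (25,4,-27)  [lands on river]
river: ρ → (-27,50,2)
river: ρ → (2,50,-27)
river: ρ → (-27,4,25)
river: ρ → (25,46,-6)
river: ρ → (-6,50,9)
river: ρ → (9,40,-31)
river: ρ → (-31,22,18)
river: ρ → (18,50,-3)
river: ρ → (-3,52,1)
river: ρ → (1,52,-3)
river: ρ → (-3,50,18)
river: ρ → (18,22,-31)
river: ρ → (-31,40,9)
river: ρ → (9,50,-6)
river: ρ → (-6,46,25)
ρ-cycle length = 16 (tail of 1 descent step not counted)

16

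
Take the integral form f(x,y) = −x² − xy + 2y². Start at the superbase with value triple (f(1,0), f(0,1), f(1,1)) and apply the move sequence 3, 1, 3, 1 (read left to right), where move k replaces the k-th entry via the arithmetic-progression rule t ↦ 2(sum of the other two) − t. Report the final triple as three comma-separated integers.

start (-1,2,0) = (f(1,0),f(0,1),f(1,1))
replace slot 3: 2·((-1)+2) − 0 = 2 → (-1,2,2)
replace slot 1: 2·(2+2) − (-1) = 9 → (9,2,2)
replace slot 3: 2·(9+2) − 2 = 20 → (9,2,20)
replace slot 1: 2·(2+20) − 9 = 35 → (35,2,20)

35,2,20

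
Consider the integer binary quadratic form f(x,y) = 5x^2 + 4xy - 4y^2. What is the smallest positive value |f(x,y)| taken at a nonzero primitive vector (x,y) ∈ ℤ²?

river: ρ → (-4,4,5)
river: ρ → (5,6,-3)
river: ρ → (-3,6,5)
river: ρ → (5,4,-4)
closes: descent 0, river 4
min |a| on river = 3

3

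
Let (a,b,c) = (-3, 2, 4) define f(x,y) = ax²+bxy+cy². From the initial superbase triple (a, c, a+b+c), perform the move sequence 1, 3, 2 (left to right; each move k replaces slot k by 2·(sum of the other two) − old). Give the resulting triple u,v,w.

start (-3,4,3) = (f(1,0),f(0,1),f(1,1))
replace slot 1: 2·(4+3) − (-3) = 17 → (17,4,3)
replace slot 3: 2·(17+4) − 3 = 39 → (17,4,39)
replace slot 2: 2·(17+39) − 4 = 108 → (17,108,39)

17,108,39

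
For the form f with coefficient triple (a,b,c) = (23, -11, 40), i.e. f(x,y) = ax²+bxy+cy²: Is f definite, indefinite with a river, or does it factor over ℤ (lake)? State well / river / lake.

D = b²−4ac = (-11)² − 4·23·40 = -3559
D < 0 ⇒ definite ⇒ every region one sign ⇒ single well

well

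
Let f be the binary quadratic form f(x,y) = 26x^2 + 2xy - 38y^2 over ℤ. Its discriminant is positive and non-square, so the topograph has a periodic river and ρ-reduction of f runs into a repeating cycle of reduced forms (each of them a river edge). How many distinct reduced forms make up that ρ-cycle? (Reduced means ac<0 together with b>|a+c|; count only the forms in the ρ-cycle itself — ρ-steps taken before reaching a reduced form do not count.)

D = 3956, ⌊√D⌋ = 62
descent: ρ → (-38,-2,26)
descent: ρ → (26,54,-10)  [lands on river]
river: ρ → (-10,46,46)
river: ρ → (46,46,-10)
river: ρ → (-10,54,26)
river: ρ → (26,50,-14)
river: ρ → (-14,62,2)
river: ρ → (2,62,-14)
river: ρ → (-14,50,26)
ρ-cycle length = 8 (tail of 2 descent steps not counted)

8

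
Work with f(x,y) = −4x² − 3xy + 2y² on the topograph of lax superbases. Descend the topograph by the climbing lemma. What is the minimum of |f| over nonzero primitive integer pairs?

descent: ρ → (2,3,-4)  [lands on river]
river: ρ → (-4,5,1)
river: ρ → (1,5,-4)
river: ρ → (-4,3,2)
river: ρ → (2,5,-2)
river: ρ → (-2,3,4)
river: ρ → (4,5,-1)
river: ρ → (-1,5,4)
river: ρ → (4,3,-2)
river: ρ → (-2,5,2)
closes: descent 1, river 10
min |a| on river = 1

1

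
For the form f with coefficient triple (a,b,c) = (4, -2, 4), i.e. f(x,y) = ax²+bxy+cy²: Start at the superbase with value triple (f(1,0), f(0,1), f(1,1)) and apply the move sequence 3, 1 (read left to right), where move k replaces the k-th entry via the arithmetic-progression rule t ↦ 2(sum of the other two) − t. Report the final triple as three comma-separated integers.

start (4,4,6) = (f(1,0),f(0,1),f(1,1))
replace slot 3: 2·(4+4) − 6 = 10 → (4,4,10)
replace slot 1: 2·(4+10) − 4 = 24 → (24,4,10)

24,4,10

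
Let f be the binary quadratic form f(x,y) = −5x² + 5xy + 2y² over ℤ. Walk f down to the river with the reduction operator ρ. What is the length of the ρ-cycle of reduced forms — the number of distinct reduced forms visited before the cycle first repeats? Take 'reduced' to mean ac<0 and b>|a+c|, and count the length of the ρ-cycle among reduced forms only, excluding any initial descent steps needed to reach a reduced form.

D = 65, ⌊√D⌋ = 8
river: ρ → (2,7,-2)
river: ρ → (-2,5,5)
river: ρ → (5,5,-2)
river: ρ → (-2,7,2)
river: ρ → (2,5,-5)
river: ρ → (-5,5,2)
ρ-cycle length = 6 (tail of 0 descent steps not counted)

6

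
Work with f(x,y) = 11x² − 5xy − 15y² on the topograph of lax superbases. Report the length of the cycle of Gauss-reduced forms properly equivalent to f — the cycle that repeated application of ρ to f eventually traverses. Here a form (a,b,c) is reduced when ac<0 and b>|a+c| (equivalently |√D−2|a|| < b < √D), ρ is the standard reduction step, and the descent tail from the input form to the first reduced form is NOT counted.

D = 685, ⌊√D⌋ = 26
descent: ρ → (-15,5,11)  [lands on river]
river: ρ → (11,17,-9)
river: ρ → (-9,19,9)
river: ρ → (9,17,-11)
river: ρ → (-11,5,15)
river: ρ → (15,25,-1)
river: ρ → (-1,25,15)
river: ρ → (15,5,-11)
river: ρ → (-11,17,9)
river: ρ → (9,19,-9)
river: ρ → (-9,17,11)
river: ρ → (11,5,-15)
river: ρ → (-15,25,1)
river: ρ → (1,25,-15)
ρ-cycle length = 14 (tail of 1 descent step not counted)

14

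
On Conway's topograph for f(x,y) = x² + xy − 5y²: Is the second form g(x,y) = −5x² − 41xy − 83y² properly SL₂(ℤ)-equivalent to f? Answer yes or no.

D₁ = 21, D₂ = 21
river cycle of f (length 2): (1, 3, -3), (-3, 3, 1)
river cycle of g (length 2): (1, 3, -3), (-3, 3, 1)
cycles coincide ⇒ equivalent

yes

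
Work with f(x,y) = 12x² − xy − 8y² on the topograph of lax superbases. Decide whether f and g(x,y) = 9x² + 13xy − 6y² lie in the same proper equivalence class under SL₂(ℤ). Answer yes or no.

D₁ = 385, D₂ = 385
river cycle of f (length 10): (-8, 17, 3), (3, 19, -2), (-2, 17, 12), (12, 7, -7), (-7, 7, 12), (12, 17, -2), (-2, 19, 3), (3, 17, -8), (-8, 15, 5), (5, 15, -8)
river cycle of g (length 12): (-6, 11, 11), (11, 11, -6), (-6, 13, 9), (9, 5, -10), (-10, 15, 4), (4, 17, -6), (-6, 19, 1), (1, 19, -6), (-6, 17, 4), (4, 15, -10), … (2 more)
cycles differ ⇒ inequivalent

no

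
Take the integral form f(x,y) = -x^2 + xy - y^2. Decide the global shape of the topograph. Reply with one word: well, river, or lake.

D = b²−4ac = 1² − 4·(-1)·(-1) = -3
D < 0 ⇒ definite ⇒ every region one sign ⇒ single well

well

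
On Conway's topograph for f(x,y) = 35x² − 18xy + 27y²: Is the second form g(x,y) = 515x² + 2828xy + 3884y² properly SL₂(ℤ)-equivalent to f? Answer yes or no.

D₁ = -3456, D₂ = -3456
f: flip: (35,-18,27)→(27,18,35)
f: reduced (well bottom): (27,18,35) with a≤c, −a<b≤a
g: translate: b→-262 (≡2828 mod 1030), so (515,2828,3884)→(515,-262,35)
g: flip: (515,-262,35)→(35,262,515)
g: translate: b→-18 (≡262 mod 70), so (35,262,515)→(35,-18,27)
g: flip: (35,-18,27)→(27,18,35)
g: reduced (well bottom): (27,18,35) with a≤c, −a<b≤a
reduced forms (27, 18, 35) vs (27, 18, 35) ⇒ equivalent

yes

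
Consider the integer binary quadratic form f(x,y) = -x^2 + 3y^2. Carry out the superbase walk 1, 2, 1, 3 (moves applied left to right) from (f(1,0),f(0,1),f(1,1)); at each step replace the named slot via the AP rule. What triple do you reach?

start (-1,3,2) = (f(1,0),f(0,1),f(1,1))
replace slot 1: 2·(3+2) − (-1) = 11 → (11,3,2)
replace slot 2: 2·(11+2) − 3 = 23 → (11,23,2)
replace slot 1: 2·(23+2) − 11 = 39 → (39,23,2)
replace slot 3: 2·(39+23) − 2 = 122 → (39,23,122)

39,23,122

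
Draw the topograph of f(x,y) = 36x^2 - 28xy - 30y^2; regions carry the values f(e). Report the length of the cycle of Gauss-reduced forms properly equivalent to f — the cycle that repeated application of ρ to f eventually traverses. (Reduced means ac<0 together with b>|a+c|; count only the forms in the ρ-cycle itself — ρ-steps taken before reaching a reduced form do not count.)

D = 5104, ⌊√D⌋ = 71
descent: ρ → (-30,28,36)  [lands on river]
river: ρ → (36,44,-22)
river: ρ → (-22,44,36)
river: ρ → (36,28,-30)
river: ρ → (-30,32,34)
river: ρ → (34,36,-28)
river: ρ → (-28,20,42)
river: ρ → (42,64,-6)
river: ρ → (-6,68,20)
river: ρ → (20,52,-30)
river: ρ → (-30,68,4)
river: ρ → (4,68,-30)
river: ρ → (-30,52,20)
river: ρ → (20,68,-6)
river: ρ → (-6,64,42)
river: ρ → (42,20,-28)
river: ρ → (-28,36,34)
river: ρ → (34,32,-30)
ρ-cycle length = 18 (tail of 1 descent step not counted)

18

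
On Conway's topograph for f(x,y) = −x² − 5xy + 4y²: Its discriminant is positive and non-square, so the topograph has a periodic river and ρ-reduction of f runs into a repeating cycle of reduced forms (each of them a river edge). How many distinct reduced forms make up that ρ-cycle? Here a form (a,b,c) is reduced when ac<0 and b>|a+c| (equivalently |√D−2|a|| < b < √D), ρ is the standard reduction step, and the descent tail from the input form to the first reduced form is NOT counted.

D = 41, ⌊√D⌋ = 6
descent: ρ → (4,5,-1)  [lands on river]
river: ρ → (-1,5,4)
river: ρ → (4,3,-2)
river: ρ → (-2,5,2)
river: ρ → (2,3,-4)
river: ρ → (-4,5,1)
river: ρ → (1,5,-4)
river: ρ → (-4,3,2)
river: ρ → (2,5,-2)
river: ρ → (-2,3,4)
ρ-cycle length = 10 (tail of 1 descent step not counted)

10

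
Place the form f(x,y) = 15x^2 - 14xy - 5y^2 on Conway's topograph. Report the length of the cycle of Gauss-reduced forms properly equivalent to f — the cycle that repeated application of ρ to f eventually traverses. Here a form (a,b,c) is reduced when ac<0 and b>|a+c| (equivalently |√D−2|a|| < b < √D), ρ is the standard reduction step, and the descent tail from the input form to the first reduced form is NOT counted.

D = 496, ⌊√D⌋ = 22
descent: ρ → (-5,14,15)  [lands on river]
river: ρ → (15,16,-4)
river: ρ → (-4,16,15)
river: ρ → (15,14,-5)
river: ρ → (-5,16,12)
river: ρ → (12,8,-9)
river: ρ → (-9,10,11)
river: ρ → (11,12,-8)
river: ρ → (-8,20,3)
river: ρ → (3,22,-1)
river: ρ → (-1,22,3)
river: ρ → (3,20,-8)
river: ρ → (-8,12,11)
river: ρ → (11,10,-9)
river: ρ → (-9,8,12)
river: ρ → (12,16,-5)
ρ-cycle length = 16 (tail of 1 descent step not counted)

16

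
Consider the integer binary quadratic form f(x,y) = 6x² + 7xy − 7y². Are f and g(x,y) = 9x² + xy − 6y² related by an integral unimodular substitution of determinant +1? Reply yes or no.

D₁ = 217, D₂ = 217
river cycle of f (length 16): (-7, 7, 6), (6, 5, -8), (-8, 11, 3), (3, 13, -4), (-4, 11, 6), (6, 13, -2), (-2, 11, 12), (12, 13, -1), (-1, 13, 12), (12, 11, -2), … (6 more)
river cycle of g (length 16): (-6, 11, 4), (4, 13, -3), (-3, 11, 8), (8, 5, -6), (-6, 7, 7), (7, 7, -6), (-6, 5, 8), (8, 11, -3), (-3, 13, 4), (4, 11, -6), … (6 more)
cycles differ ⇒ inequivalent

no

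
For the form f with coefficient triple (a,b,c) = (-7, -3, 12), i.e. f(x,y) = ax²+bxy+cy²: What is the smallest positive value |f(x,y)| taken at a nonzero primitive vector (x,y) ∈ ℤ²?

descent: ρ → (12,3,-7)
descent: ρ → (-7,11,8)  [lands on river]
river: ρ → (8,5,-10)
river: ρ → (-10,15,3)
river: ρ → (3,15,-10)
river: ρ → (-10,5,8)
river: ρ → (8,11,-7)
river: ρ → (-7,17,2)
river: ρ → (2,15,-15)
river: ρ → (-15,15,2)
river: ρ → (2,17,-7)
closes: descent 2, river 10
min |a| on river = 2

2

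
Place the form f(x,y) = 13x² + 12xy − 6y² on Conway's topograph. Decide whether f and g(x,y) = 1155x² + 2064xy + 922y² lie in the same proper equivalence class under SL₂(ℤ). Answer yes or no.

D₁ = 456, D₂ = 456
river cycle of f (length 10): (-6, 12, 13), (13, 14, -5), (-5, 16, 10), (10, 4, -11), (-11, 18, 3), (3, 18, -11), (-11, 4, 10), (10, 16, -5), (-5, 14, 13), (13, 12, -6)
river cycle of g (length 10): (13, 12, -6), (-6, 12, 13), (13, 14, -5), (-5, 16, 10), (10, 4, -11), (-11, 18, 3), (3, 18, -11), (-11, 4, 10), (10, 16, -5), (-5, 14, 13)
cycles coincide ⇒ equivalent

yes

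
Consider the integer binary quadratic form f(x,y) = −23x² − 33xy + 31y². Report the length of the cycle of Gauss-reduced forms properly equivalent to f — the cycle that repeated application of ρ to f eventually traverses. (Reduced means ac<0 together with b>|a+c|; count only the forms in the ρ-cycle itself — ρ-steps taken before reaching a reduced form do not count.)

D = 3941, ⌊√D⌋ = 62
descent: ρ → (31,33,-23)  [lands on river]
river: ρ → (-23,59,5)
river: ρ → (5,61,-11)
river: ρ → (-11,49,35)
river: ρ → (35,21,-25)
river: ρ → (-25,29,31)
ρ-cycle length = 6 (tail of 1 descent step not counted)

6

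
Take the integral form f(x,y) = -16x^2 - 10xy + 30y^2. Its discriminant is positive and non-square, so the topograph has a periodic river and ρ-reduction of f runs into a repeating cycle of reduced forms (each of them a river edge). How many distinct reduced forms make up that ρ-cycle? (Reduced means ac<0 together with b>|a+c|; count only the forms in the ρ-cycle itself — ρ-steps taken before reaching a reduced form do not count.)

D = 2020, ⌊√D⌋ = 44
descent: ρ → (30,10,-16)
descent: ρ → (-16,22,24)  [lands on river]
river: ρ → (24,26,-14)
river: ρ → (-14,30,20)
river: ρ → (20,10,-24)
river: ρ → (-24,38,6)
river: ρ → (6,34,-36)
river: ρ → (-36,38,4)
river: ρ → (4,42,-16)
ρ-cycle length = 8 (tail of 2 descent steps not counted)

8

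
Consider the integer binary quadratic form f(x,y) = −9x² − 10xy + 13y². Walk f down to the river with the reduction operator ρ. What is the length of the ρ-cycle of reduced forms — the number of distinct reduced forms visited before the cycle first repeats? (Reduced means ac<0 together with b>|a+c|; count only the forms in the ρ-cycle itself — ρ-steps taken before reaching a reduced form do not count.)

D = 568, ⌊√D⌋ = 23
descent: ρ → (13,10,-9)  [lands on river]
river: ρ → (-9,8,14)
river: ρ → (14,20,-3)
river: ρ → (-3,22,7)
river: ρ → (7,20,-6)
river: ρ → (-6,16,13)
ρ-cycle length = 6 (tail of 1 descent step not counted)

6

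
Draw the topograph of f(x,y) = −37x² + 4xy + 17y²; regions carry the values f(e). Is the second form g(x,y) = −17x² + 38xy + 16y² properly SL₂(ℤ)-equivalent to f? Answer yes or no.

D₁ = 2532, D₂ = 2532
river cycle of f (length 18): (17, 30, -24), (-24, 18, 23), (23, 28, -19), (-19, 48, 3), (3, 48, -19), (-19, 28, 23), (23, 18, -24), (-24, 30, 17), (17, 38, -16), (-16, 26, 29), … (8 more)
river cycle of g (length 18): (16, 26, -29), (-29, 32, 13), (13, 46, -8), (-8, 50, 1), (1, 50, -8), (-8, 46, 13), (13, 32, -29), (-29, 26, 16), (16, 38, -17), (-17, 30, 24), … (8 more)
cycles differ ⇒ inequivalent

no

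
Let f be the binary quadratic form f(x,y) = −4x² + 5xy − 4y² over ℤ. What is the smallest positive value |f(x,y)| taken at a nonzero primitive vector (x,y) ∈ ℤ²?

translate: b→3 (≡-5 mod 8), so (4,-5,4)→(4,3,3)
flip: (4,3,3)→(3,-3,4)
translate: b→3 (≡-3 mod 6), so (3,-3,4)→(3,3,4)
reduced (well bottom): (3,3,4) with a≤c, −a<b≤a
well minimum |f| = |-3| = 3 (negative-definite)

3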